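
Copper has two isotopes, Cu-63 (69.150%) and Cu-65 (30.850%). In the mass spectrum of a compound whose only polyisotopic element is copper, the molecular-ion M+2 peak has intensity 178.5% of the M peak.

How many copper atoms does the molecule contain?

4

The M+2/M ratio from n Cu atoms is n · q/p = n · 0.30850/0.69150.
n = 1.785 × 0.69150/0.30850 = 4.00 ≈ 4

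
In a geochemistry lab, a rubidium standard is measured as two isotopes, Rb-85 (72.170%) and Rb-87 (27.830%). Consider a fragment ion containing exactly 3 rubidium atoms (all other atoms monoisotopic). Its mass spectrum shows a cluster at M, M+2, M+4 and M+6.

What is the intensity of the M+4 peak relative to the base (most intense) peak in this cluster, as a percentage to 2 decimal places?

38.56%

Term probabilities: M 0.3759, M+2 0.4349, M+4 0.1677, M+6 0.0216. Base peak = M+2.
P(M+2) = C(3,1) × 0.72170^2 × 0.27830^1 = 3 × 0.52085089 × 0.2783 = 0.434858 (base)
P(M+4) = C(3,2) × 0.72170^1 × 0.27830^2 = 3 × 0.7217 × 0.07745089 = 0.167689
Relative intensity = 0.167689 / 0.434858 × 100 = 38.56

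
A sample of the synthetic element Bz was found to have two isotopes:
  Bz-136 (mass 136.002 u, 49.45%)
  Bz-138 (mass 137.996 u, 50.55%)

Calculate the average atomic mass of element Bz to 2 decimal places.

Ar = Σ fᵢ·mᵢ = 0.4945 × 136.002 + 0.5055 × 137.996
= 67.2530 + 69.7570 = 137.0100 u

137.01 u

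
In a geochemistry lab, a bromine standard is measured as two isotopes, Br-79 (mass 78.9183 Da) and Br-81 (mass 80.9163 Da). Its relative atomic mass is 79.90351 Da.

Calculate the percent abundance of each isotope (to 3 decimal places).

Br-79: 50.690%, Br-81: 49.310%

Writing the weighted mean with unknown fraction x of Br-79:
78.9183·x + 80.9163·(1 − x) = 79.90351
(78.9183 − 80.9163)·x = 79.90351 − 80.9163
x = -1.01279 / -1.9980 = 0.50690 → 50.690% Br-79, 49.310% Br-81.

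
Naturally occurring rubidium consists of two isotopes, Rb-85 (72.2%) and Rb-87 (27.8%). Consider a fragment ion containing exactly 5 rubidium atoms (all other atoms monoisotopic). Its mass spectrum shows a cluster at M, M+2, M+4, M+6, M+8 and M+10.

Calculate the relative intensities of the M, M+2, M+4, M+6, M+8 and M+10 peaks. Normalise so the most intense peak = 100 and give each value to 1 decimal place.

Expanding (0.722 + 0.278)^5:
P(M) = 0.722^5 = 0.196194
P(M+2) = 5 × 0.722^4 × 0.278^1 = 0.377714
P(M+4) = 10 × 0.722^3 × 0.278^2 = 0.290872
P(M+6) = 10 × 0.722^2 × 0.278^3 = 0.111998
P(M+8) = 5 × 0.722^1 × 0.278^4 = 0.021562
P(M+10) = 0.278^5 = 0.001660
The M+2 peak is largest (0.377714); scaling to 100 gives 51.9 : 100.0 : 77.0 : 29.7 : 5.7 : 0.4.

51.9 : 100.0 : 77.0 : 29.7 : 5.7 : 0.4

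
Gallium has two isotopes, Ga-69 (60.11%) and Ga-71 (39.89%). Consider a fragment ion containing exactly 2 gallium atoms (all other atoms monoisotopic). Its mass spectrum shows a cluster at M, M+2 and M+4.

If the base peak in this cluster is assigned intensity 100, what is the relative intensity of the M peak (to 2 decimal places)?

75.34

(0.6011 + 0.3989)^2 gives M 0.3613, M+2 0.4796, M+4 0.1591; the largest is M+2.
P(M+2) = C(2,1) × 0.6011^1 × 0.3989^1 = 2 × 0.6011 × 0.3989 = 0.479558 (base)
P(M) = C(2,0) × 0.6011^2 × 0.3989^0 = 1 × 0.36132121 × 1.0000 = 0.361321
Relative intensity = 0.361321 / 0.479558 × 100 = 75.34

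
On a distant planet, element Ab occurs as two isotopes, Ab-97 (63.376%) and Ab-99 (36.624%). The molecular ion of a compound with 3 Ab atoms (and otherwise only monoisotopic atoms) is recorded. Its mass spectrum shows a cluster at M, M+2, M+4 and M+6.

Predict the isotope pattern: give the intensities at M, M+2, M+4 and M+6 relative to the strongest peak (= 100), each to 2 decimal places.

The 3 Ab atoms are independent, so intensities follow the terms of (0.63376 + 0.36624)^3.
P(M) = 0.63376^3 = 0.254551
P(M+2) = 3 × 0.63376^2 × 0.36624^1 = 0.441303
P(M+4) = 3 × 0.63376^1 × 0.36624^2 = 0.255022
P(M+6) = 0.36624^3 = 0.049124
The M+2 peak is largest (0.441303); scaling to 100 gives 57.68 : 100.00 : 57.79 : 11.13.

57.68 : 100.00 : 57.79 : 11.13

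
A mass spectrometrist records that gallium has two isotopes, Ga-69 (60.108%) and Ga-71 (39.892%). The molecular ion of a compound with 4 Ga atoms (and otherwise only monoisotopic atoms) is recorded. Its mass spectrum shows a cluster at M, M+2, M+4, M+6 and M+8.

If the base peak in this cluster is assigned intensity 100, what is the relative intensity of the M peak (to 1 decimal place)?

37.7

Binomial terms of (0.60108 + 0.39892)^4: M 0.1305, M+2 0.3465, M+4 0.3450, M+6 0.1526, M+8 0.0253 → M+2 is the base peak.
P(M+2) = C(4,1) × 0.60108^3 × 0.39892^1 = 4 × 0.2171685 × 0.39892 = 0.346531 (base)
P(M) = C(4,0) × 0.60108^4 × 0.39892^0 = 1 × 0.13053564 × 1.0000 = 0.130536
Relative intensity = 0.130536 / 0.346531 × 100 = 37.7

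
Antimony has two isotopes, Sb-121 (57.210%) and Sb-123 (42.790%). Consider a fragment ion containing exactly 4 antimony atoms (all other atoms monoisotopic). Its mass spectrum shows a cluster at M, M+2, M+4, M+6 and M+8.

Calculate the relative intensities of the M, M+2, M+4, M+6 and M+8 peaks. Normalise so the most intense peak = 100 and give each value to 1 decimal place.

29.8 : 89.1 : 100.0 : 49.9 : 9.3

Each Sb atom is independently Sb-121 (p = 0.57210) or Sb-123 (q = 0.42790); the cluster is the binomial expansion (p + q)^4.
P(M) = 0.57210^4 = 0.107124
P(M+2) = 4 × 0.57210^3 × 0.42790^1 = 0.320493
P(M+4) = 6 × 0.57210^2 × 0.42790^2 = 0.359567
P(M+6) = 4 × 0.57210^1 × 0.42790^3 = 0.179291
P(M+8) = 0.42790^4 = 0.033525
The M+4 peak is largest (0.359567); scaling to 100 gives 29.8 : 89.1 : 100.0 : 49.9 : 9.3.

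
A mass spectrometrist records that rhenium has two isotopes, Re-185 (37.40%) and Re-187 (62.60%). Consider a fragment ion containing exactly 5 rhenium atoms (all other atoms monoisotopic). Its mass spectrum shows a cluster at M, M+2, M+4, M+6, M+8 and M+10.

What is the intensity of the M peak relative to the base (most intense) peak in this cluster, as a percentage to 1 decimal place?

(0.3740 + 0.6260)^5 gives M 0.0073, M+2 0.0612, M+4 0.2050, M+6 0.3431, M+8 0.2872, M+10 0.0961; the largest is M+6.
P(M+6) = C(5,3) × 0.3740^2 × 0.6260^3 = 10 × 0.139876 × 0.24531438 = 0.343136 (base)
P(M) = C(5,0) × 0.3740^5 × 0.6260^0 = 1 × 0.00731742 × 1.0000 = 0.007317
Relative intensity = 0.007317 / 0.343136 × 100 = 2.1

2.1%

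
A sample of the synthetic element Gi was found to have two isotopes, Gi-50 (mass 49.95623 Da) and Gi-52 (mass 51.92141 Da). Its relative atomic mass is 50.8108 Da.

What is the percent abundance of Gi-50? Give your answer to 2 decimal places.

With x = fraction of Gi-50 (so Gi-52 is 1 − x):
49.95623·x + 51.92141·(1 − x) = 50.8108
(49.95623 − 51.92141)·x = 50.8108 − 51.92141
x = -1.11061 / -1.96518 = 0.56514 → 56.51% Gi-50, 43.49% Gi-52.

56.51%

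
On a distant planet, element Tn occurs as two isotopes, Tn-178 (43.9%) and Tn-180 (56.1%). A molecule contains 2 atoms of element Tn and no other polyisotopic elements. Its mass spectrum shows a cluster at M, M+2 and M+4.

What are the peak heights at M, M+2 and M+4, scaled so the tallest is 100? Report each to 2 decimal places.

The 2 Tn atoms are independent, so intensities follow the terms of (0.439 + 0.561)^2.
P(M) = 0.439^2 = 0.192721
P(M+2) = 2 × 0.439^1 × 0.561^1 = 0.492558
P(M+4) = 0.561^2 = 0.314721
The M+2 peak is largest (0.492558); scaling to 100 gives 39.13 : 100.00 : 63.90.

39.13 : 100.00 : 63.90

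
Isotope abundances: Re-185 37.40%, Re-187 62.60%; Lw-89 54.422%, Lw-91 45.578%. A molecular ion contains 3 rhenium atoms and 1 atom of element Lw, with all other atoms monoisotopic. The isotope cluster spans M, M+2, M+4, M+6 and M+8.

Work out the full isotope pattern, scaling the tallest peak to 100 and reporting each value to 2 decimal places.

7.93 : 46.46 : 100.00 : 93.01 : 31.14

Rhenium pattern (n=3): 0.05231362 : 0.26268713 : 0.43968487 : 0.24531438
Element Lw pattern (n=1): 0.54422 : 0.45578
Convolve the two distributions (both contribute in 2-u steps):
  M: 0.05231362×0.54422 = 0.028470
  M+2: 0.05231362×0.45578 + 0.26268713×0.54422 = 0.166803
  M+4: 0.26268713×0.45578 + 0.43968487×0.54422 = 0.359013
  M+6: 0.43968487×0.45578 + 0.24531438×0.54422 = 0.333905
  M+8: 0.24531438×0.45578 = 0.111809
Scale to base peak (0.359013) = 100: 7.93 : 46.46 : 100.00 : 93.01 : 31.14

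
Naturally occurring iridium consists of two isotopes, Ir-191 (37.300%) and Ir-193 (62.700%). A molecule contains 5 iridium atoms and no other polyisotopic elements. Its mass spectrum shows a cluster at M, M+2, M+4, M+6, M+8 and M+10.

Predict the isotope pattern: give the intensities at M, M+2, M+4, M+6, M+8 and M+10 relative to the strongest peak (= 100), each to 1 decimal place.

2.1 : 17.7 : 59.5 : 100.0 : 84.0 : 28.3

Each Ir atom is independently Ir-191 (p = 0.37300) or Ir-193 (q = 0.62700); the cluster is the binomial expansion (p + q)^5.
P(M) = 0.37300^5 = 0.007220
P(M+2) = 5 × 0.37300^4 × 0.62700^1 = 0.060684
P(M+4) = 10 × 0.37300^3 × 0.62700^2 = 0.204015
P(M+6) = 10 × 0.37300^2 × 0.62700^3 = 0.342942
P(M+8) = 5 × 0.37300^1 × 0.62700^4 = 0.288237
P(M+10) = 0.62700^5 = 0.096903
The M+6 peak is largest (0.342942); scaling to 100 gives 2.1 : 17.7 : 59.5 : 100.0 : 84.0 : 28.3.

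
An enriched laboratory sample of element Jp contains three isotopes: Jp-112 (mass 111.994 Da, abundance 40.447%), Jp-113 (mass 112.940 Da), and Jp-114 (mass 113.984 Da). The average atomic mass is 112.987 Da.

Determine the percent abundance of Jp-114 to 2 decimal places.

The remaining 59.553% is split between Jp-113 (fraction x) and Jp-114 (fraction 0.59553 − x).
Substituting: 112.940x + 113.984(0.59553 − x) = 67.68878682
(112.940 − 113.984)x = -0.1921047  ⇒  x = 0.18401, y = 0.41152
Jp-113: 18.40%, Jp-114: 41.15%.

41.15%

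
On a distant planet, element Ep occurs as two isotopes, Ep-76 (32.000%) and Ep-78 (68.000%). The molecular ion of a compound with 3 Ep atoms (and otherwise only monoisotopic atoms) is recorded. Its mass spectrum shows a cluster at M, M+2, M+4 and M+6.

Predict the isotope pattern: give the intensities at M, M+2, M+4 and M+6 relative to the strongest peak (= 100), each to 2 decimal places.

7.38 : 47.06 : 100.00 : 70.83

The 3 Ep atoms are independent, so intensities follow the terms of (0.32000 + 0.68000)^3.
P(M) = 0.32000^3 = 0.032768
P(M+2) = 3 × 0.32000^2 × 0.68000^1 = 0.208896
P(M+4) = 3 × 0.32000^1 × 0.68000^2 = 0.443904
P(M+6) = 0.68000^3 = 0.314432
The M+4 peak is largest (0.443904); scaling to 100 gives 7.38 : 47.06 : 100.00 : 70.83.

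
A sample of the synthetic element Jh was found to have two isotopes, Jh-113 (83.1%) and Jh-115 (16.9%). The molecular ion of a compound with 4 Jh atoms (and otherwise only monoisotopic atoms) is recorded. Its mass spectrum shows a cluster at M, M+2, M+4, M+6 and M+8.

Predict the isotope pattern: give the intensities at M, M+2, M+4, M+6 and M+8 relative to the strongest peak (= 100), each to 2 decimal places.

The 4 Jh atoms are independent, so intensities follow the terms of (0.831 + 0.169)^4.
P(M) = 0.831^4 = 0.476874
P(M+2) = 4 × 0.831^3 × 0.169^1 = 0.387927
P(M+4) = 6 × 0.831^2 × 0.169^2 = 0.118339
P(M+6) = 4 × 0.831^1 × 0.169^3 = 0.016044
P(M+8) = 0.169^4 = 0.000816
The M peak is largest (0.476874); scaling to 100 gives 100.00 : 81.35 : 24.82 : 3.36 : 0.17.

100.00 : 81.35 : 24.82 : 3.36 : 0.17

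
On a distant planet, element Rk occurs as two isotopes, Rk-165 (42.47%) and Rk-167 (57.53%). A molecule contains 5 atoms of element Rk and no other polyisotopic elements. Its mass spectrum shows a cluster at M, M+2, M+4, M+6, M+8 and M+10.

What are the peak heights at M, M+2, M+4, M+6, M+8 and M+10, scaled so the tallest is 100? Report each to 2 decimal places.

4.02 : 27.25 : 73.82 : 100.00 : 67.73 : 18.35

The 5 Rk atoms are independent, so intensities follow the terms of (0.4247 + 0.5753)^5.
P(M) = 0.4247^5 = 0.013817
P(M+2) = 5 × 0.4247^4 × 0.5753^1 = 0.093582
P(M+4) = 10 × 0.4247^3 × 0.5753^2 = 0.253534
P(M+6) = 10 × 0.4247^2 × 0.5753^3 = 0.343437
P(M+8) = 5 × 0.4247^1 × 0.5753^4 = 0.232611
P(M+10) = 0.5753^5 = 0.063019
The M+6 peak is largest (0.343437); scaling to 100 gives 4.02 : 27.25 : 73.82 : 100.00 : 67.73 : 18.35.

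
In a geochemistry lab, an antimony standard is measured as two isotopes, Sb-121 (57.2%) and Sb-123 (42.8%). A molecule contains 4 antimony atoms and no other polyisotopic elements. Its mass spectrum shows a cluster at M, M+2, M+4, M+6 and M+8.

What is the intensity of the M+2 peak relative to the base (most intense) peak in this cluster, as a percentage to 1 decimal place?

89.1%

Binomial terms of (0.572 + 0.428)^4: M 0.1070, M+2 0.3204, M+4 0.3596, M+6 0.1794, M+8 0.0336 → M+4 is the base peak.
P(M+4) = C(4,2) × 0.572^2 × 0.428^2 = 6 × 0.327184 × 0.183184 = 0.359609 (base)
P(M+2) = C(4,1) × 0.572^3 × 0.428^1 = 4 × 0.18714925 × 0.4280 = 0.320400
Relative intensity = 0.320400 / 0.359609 × 100 = 89.1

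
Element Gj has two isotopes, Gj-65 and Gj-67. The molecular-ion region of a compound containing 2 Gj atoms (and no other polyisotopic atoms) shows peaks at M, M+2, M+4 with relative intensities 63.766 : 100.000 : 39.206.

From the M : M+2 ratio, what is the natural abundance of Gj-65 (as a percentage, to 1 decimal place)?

56.1%

If p is the fraction of Gj that is Gj-65, then I(M+2)/I(M) = [C(2,1)·p^1·(1−p)] / p^2 = 2·(1−p)/p = 100.000/63.766 = 1.5682
(1−p)/p = 1.5682/2 = 0.7841  ⇒  p = 1/(1 + 0.7841) = 0.5605
Gj-65: 56.1%, Gj-67: 43.9%.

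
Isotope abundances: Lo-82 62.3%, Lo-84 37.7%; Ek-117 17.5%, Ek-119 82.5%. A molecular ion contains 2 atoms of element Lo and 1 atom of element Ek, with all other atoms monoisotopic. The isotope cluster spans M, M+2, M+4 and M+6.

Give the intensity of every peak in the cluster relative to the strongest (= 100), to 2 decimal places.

Element Lo pattern (n=2): 0.388129 : 0.469742 : 0.142129
Element Ek pattern (n=1): 0.1750 : 0.8250
Convolve the two distributions (both contribute in 2-u steps):
  M: 0.388129×0.1750 = 0.067923
  M+2: 0.388129×0.8250 + 0.469742×0.1750 = 0.402411
  M+4: 0.469742×0.8250 + 0.142129×0.1750 = 0.412410
  M+6: 0.142129×0.8250 = 0.117256
Scale to base peak (0.412410) = 100: 16.47 : 97.58 : 100.00 : 28.43

16.47 : 97.58 : 100.00 : 28.43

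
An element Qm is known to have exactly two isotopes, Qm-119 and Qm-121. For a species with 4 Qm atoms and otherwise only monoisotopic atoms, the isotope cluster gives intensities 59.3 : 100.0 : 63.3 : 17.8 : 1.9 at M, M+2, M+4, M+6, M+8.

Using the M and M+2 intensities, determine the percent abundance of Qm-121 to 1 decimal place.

Let p = fractional abundance of Qm-119. I(M+2)/I(M) = [C(4,1)·p^3·(1−p)] / p^4 = 4·(1−p)/p = 100.0/59.3 = 1.6863
(1−p)/p = 1.6863/4 = 0.4216  ⇒  p = 1/(1 + 0.4216) = 0.7034
Qm-119: 70.3%, Qm-121: 29.7%.

29.7%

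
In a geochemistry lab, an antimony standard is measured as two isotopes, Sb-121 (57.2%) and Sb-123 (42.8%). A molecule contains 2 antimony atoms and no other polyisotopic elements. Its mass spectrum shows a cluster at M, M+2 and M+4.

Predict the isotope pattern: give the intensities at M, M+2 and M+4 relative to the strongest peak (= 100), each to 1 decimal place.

The 2 Sb atoms are independent, so intensities follow the terms of (0.572 + 0.428)^2.
P(M) = 0.572^2 = 0.327184
P(M+2) = 2 × 0.572^1 × 0.428^1 = 0.489632
P(M+4) = 0.428^2 = 0.183184
The M+2 peak is largest (0.489632); scaling to 100 gives 66.8 : 100.0 : 37.4.

66.8 : 100.0 : 37.4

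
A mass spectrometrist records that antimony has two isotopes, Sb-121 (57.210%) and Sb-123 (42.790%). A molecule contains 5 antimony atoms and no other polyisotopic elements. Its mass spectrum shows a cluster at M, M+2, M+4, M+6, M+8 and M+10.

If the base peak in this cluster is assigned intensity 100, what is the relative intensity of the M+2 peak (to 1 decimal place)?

66.8

Binomial terms of (0.57210 + 0.42790)^5: M 0.0613, M+2 0.2292, M+4 0.3428, M+6 0.2564, M+8 0.0959, M+10 0.0143 → M+4 is the base peak.
P(M+4) = C(5,2) × 0.57210^3 × 0.42790^2 = 10 × 0.18724742 × 0.18309841 = 0.342847 (base)
P(M+2) = C(5,1) × 0.57210^4 × 0.42790^1 = 5 × 0.10712425 × 0.4279 = 0.229192
Relative intensity = 0.229192 / 0.342847 × 100 = 66.8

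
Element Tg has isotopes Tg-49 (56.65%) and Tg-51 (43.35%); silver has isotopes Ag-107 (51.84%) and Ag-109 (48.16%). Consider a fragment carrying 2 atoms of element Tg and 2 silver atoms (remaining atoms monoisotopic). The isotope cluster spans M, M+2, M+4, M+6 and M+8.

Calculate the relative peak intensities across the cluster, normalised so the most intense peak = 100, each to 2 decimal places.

23.30 : 78.94 : 100.00 : 56.12 : 11.77

Element Tg pattern (n=2): 0.32092225 : 0.4911555 : 0.18792225
Silver pattern (n=2): 0.26873856 : 0.49932288 : 0.23193856
Convolve the two distributions (both contribute in 2-u steps):
  M: 0.32092225×0.26873856 = 0.086244
  M+2: 0.32092225×0.49932288 + 0.4911555×0.26873856 = 0.292236
  M+4: 0.32092225×0.23193856 + 0.4911555×0.49932288 + 0.18792225×0.26873856 = 0.370181
  M+6: 0.4911555×0.23193856 + 0.18792225×0.49932288 = 0.207752
  M+8: 0.18792225×0.23193856 = 0.043586
Scale to base peak (0.370181) = 100: 23.30 : 78.94 : 100.00 : 56.12 : 11.77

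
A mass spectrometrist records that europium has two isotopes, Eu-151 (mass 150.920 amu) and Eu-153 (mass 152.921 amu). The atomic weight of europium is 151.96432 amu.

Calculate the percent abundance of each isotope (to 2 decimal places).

Writing the weighted mean with unknown fraction x of Eu-151:
150.920·x + 152.921·(1 − x) = 151.96432
(150.920 − 152.921)·x = 151.96432 − 152.921
x = -0.95668 / -2.001 = 0.47810 → 47.81% Eu-151, 52.19% Eu-153.

Eu-151: 47.81%, Eu-153: 52.19%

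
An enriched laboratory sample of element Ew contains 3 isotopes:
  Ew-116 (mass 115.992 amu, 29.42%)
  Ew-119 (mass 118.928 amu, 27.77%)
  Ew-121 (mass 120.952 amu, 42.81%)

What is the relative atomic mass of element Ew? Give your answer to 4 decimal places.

The abundance-weighted mean is 0.2942 × 115.992 + 0.2777 × 118.928 + 0.4281 × 120.952
= 34.12485 + 33.02631 + 51.77955 = 118.93071 amu

118.9307 amu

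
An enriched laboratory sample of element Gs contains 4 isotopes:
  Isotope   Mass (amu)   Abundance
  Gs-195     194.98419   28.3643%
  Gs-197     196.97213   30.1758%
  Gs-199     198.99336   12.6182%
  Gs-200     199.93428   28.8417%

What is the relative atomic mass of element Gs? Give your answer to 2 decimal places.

Weight each isotope mass by its fractional abundance: 0.283643 × 194.98419 + 0.301758 × 196.97213 + 0.126182 × 198.99336 + 0.288417 × 199.93428
= 55.305901 + 59.437916 + 25.109380 + 57.664445 = 197.517642 amu

197.52 amu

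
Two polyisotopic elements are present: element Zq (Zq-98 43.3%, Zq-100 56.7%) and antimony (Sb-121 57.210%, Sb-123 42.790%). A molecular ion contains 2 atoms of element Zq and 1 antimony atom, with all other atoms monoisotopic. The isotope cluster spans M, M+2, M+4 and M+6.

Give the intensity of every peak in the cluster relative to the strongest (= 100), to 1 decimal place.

27.2 : 91.7 : 100.0 : 34.9

Element Zq pattern (n=2): 0.187489 : 0.491022 : 0.321489
Antimony pattern (n=1): 0.5721 : 0.4279
Convolve the two distributions (both contribute in 2-u steps):
  M: 0.187489×0.5721 = 0.107262
  M+2: 0.187489×0.4279 + 0.491022×0.5721 = 0.361140
  M+4: 0.491022×0.4279 + 0.321489×0.5721 = 0.394032
  M+6: 0.321489×0.4279 = 0.137565
Scale to base peak (0.394032) = 100: 27.2 : 91.7 : 100.0 : 34.9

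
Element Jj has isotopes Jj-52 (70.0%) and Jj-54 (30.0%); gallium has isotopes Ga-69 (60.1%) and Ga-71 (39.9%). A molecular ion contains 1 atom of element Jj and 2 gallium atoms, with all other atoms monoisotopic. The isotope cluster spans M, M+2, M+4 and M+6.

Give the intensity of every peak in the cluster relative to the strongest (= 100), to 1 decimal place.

56.9 : 100.0 : 57.5 : 10.8

Element Jj pattern (n=1): 0.7000 : 0.3000
Gallium pattern (n=2): 0.361201 : 0.479598 : 0.159201
Convolve the two distributions (both contribute in 2-u steps):
  M: 0.7000×0.361201 = 0.252841
  M+2: 0.7000×0.479598 + 0.3000×0.361201 = 0.444079
  M+4: 0.7000×0.159201 + 0.3000×0.479598 = 0.255320
  M+6: 0.3000×0.159201 = 0.047760
Scale to base peak (0.444079) = 100: 56.9 : 100.0 : 57.5 : 10.8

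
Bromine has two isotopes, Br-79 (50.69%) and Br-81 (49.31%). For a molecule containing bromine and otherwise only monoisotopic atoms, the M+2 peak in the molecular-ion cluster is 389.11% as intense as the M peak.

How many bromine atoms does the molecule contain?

With n Br atoms, P(M+2)/P(M) = C(n,1)·p^(n−1)q / p^n = n·q/p = n · 0.4931/0.5069.
n = 3.8911 × 0.5069/0.4931 = 4.00 ≈ 4

4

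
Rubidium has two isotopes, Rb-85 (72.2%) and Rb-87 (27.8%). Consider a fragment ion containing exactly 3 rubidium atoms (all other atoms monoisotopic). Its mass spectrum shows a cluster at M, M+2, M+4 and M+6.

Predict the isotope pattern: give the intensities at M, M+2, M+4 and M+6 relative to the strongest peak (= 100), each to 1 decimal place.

The 3 Rb atoms are independent, so intensities follow the terms of (0.722 + 0.278)^3.
P(M) = 0.722^3 = 0.376367
P(M+2) = 3 × 0.722^2 × 0.278^1 = 0.434751
P(M+4) = 3 × 0.722^1 × 0.278^2 = 0.167397
P(M+6) = 0.278^3 = 0.021485
The M+2 peak is largest (0.434751); scaling to 100 gives 86.6 : 100.0 : 38.5 : 4.9.

86.6 : 100.0 : 38.5 : 4.9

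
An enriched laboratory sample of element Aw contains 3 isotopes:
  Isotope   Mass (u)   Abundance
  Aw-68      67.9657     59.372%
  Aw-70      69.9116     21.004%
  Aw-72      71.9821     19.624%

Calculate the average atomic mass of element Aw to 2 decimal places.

Weight each isotope mass by its fractional abundance: 0.59372 × 67.9657 + 0.21004 × 69.9116 + 0.19624 × 71.9821
= 40.35260 + 14.68423 + 14.12577 = 69.16260 u

69.16 u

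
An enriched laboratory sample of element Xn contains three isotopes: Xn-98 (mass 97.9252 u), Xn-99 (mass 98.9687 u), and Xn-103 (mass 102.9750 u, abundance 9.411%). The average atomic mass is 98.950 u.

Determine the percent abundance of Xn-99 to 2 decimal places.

52.67%

Let x and y be the fractions of Xn-98 and Xn-99. Then x + y = 1 − 0.09411 = 0.90589 and 97.9252x + 98.9687y = 98.950 − 0.09411×102.9750 = 89.25902275.
Substituting: 97.9252x + 98.9687(0.90589 − x) = 89.25902275
(97.9252 − 98.9687)x = -0.395732893  ⇒  x = 0.37924, y = 0.52665
Xn-98: 37.92%, Xn-99: 52.67%.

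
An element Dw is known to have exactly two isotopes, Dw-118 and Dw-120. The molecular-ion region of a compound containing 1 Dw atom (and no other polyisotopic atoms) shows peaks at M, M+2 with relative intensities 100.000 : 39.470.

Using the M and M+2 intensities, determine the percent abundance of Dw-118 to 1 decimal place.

Write p for the Dw-118 fraction. I(M+2)/I(M) = [C(1,1)·p^0·(1−p)] / p^1 = 1·(1−p)/p = 39.470/100.000 = 0.3947
(1−p)/p = 0.3947/1 = 0.3947  ⇒  p = 1/(1 + 0.3947) = 0.7170
Dw-118: 71.7%, Dw-120: 28.3%.

71.7%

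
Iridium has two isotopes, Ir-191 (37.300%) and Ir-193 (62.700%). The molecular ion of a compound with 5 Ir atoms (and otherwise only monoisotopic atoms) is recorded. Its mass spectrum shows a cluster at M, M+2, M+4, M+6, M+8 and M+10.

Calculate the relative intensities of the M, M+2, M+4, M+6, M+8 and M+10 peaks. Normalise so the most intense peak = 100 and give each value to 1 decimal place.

2.1 : 17.7 : 59.5 : 100.0 : 84.0 : 28.3

Expanding (0.37300 + 0.62700)^5:
P(M) = 0.37300^5 = 0.007220
P(M+2) = 5 × 0.37300^4 × 0.62700^1 = 0.060684
P(M+4) = 10 × 0.37300^3 × 0.62700^2 = 0.204015
P(M+6) = 10 × 0.37300^2 × 0.62700^3 = 0.342942
P(M+8) = 5 × 0.37300^1 × 0.62700^4 = 0.288237
P(M+10) = 0.62700^5 = 0.096903
The M+6 peak is largest (0.342942); scaling to 100 gives 2.1 : 17.7 : 59.5 : 100.0 : 84.0 : 28.3.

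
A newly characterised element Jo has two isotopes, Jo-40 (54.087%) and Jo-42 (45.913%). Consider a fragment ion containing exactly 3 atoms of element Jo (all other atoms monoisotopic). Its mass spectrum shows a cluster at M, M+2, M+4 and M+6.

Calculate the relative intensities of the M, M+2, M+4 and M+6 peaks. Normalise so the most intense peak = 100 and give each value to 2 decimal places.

39.27 : 100.00 : 84.89 : 24.02

Expanding (0.54087 + 0.45913)^3:
P(M) = 0.54087^3 = 0.158226
P(M+2) = 3 × 0.54087^2 × 0.45913^1 = 0.402942
P(M+4) = 3 × 0.54087^1 × 0.45913^2 = 0.342047
P(M+6) = 0.45913^3 = 0.096785
The M+2 peak is largest (0.402942); scaling to 100 gives 39.27 : 100.00 : 84.89 : 24.02.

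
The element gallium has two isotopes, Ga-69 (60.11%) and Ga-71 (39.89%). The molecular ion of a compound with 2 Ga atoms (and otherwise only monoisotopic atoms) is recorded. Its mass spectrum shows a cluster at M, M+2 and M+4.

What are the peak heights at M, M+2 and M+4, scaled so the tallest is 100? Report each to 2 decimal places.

75.34 : 100.00 : 33.18

Expanding (0.6011 + 0.3989)^2:
P(M) = 0.6011^2 = 0.361321
P(M+2) = 2 × 0.6011^1 × 0.3989^1 = 0.479558
P(M+4) = 0.3989^2 = 0.159121
The M+2 peak is largest (0.479558); scaling to 100 gives 75.34 : 100.00 : 33.18.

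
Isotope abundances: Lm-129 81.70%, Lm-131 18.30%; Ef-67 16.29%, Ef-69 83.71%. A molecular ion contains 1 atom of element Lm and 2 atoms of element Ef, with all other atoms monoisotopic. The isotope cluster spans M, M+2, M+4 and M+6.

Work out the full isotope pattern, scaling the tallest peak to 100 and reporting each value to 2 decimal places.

3.48 : 36.58 : 100.00 : 20.60

Element Lm pattern (n=1): 0.8170 : 0.1830
Element Ef pattern (n=2): 0.02653641 : 0.27272718 : 0.70073641
Convolve the two distributions (both contribute in 2-u steps):
  M: 0.8170×0.02653641 = 0.021680
  M+2: 0.8170×0.27272718 + 0.1830×0.02653641 = 0.227674
  M+4: 0.8170×0.70073641 + 0.1830×0.27272718 = 0.622411
  M+6: 0.1830×0.70073641 = 0.128235
Scale to base peak (0.622411) = 100: 3.48 : 36.58 : 100.00 : 20.60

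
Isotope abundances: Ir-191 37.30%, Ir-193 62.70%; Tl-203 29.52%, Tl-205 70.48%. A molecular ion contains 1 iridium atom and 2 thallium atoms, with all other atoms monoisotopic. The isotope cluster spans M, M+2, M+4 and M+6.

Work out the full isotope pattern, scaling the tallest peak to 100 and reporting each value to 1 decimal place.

7.3 : 47.0 : 100.0 : 69.8

Iridium pattern (n=1): 0.3730 : 0.6270
Thallium pattern (n=2): 0.08714304 : 0.41611392 : 0.49674304
Convolve the two distributions (both contribute in 2-u steps):
  M: 0.3730×0.08714304 = 0.032504
  M+2: 0.3730×0.41611392 + 0.6270×0.08714304 = 0.209849
  M+4: 0.3730×0.49674304 + 0.6270×0.41611392 = 0.446189
  M+6: 0.6270×0.49674304 = 0.311458
Scale to base peak (0.446189) = 100: 7.3 : 47.0 : 100.0 : 69.8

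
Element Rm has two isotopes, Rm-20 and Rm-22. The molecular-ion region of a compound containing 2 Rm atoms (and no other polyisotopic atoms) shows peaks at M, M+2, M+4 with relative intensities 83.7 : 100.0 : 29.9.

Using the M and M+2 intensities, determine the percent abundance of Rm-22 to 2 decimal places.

37.40%

Write p for the Rm-20 fraction. I(M+2)/I(M) = [C(2,1)·p^1·(1−p)] / p^2 = 2·(1−p)/p = 100.0/83.7 = 1.1947
(1−p)/p = 1.1947/2 = 0.5974  ⇒  p = 1/(1 + 0.5974) = 0.6260
Rm-20: 62.60%, Rm-22: 37.40%.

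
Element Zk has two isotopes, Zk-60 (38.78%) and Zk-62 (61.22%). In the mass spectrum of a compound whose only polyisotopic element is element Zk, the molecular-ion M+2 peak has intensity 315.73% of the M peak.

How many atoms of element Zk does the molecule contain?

For n independent Zk atoms, I(M+2)/I(M) = n · (abundance Zk-62) / (abundance Zk-60) = n · 0.6122/0.3878.
n = 3.1573 × 0.3878/0.6122 = 2.00 ≈ 2

2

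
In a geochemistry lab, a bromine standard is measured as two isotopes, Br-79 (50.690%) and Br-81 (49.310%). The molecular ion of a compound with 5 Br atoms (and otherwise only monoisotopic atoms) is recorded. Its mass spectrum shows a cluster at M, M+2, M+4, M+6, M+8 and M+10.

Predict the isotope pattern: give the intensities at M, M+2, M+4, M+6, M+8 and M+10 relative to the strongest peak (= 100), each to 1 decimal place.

The 5 Br atoms are independent, so intensities follow the terms of (0.50690 + 0.49310)^5.
P(M) = 0.50690^5 = 0.033467
P(M+2) = 5 × 0.50690^4 × 0.49310^1 = 0.162777
P(M+4) = 10 × 0.50690^3 × 0.49310^2 = 0.316692
P(M+6) = 10 × 0.50690^2 × 0.49310^3 = 0.308070
P(M+8) = 5 × 0.50690^1 × 0.49310^4 = 0.149842
P(M+10) = 0.49310^5 = 0.029152
The M+4 peak is largest (0.316692); scaling to 100 gives 10.6 : 51.4 : 100.0 : 97.3 : 47.3 : 9.2.

10.6 : 51.4 : 100.0 : 97.3 : 47.3 : 9.2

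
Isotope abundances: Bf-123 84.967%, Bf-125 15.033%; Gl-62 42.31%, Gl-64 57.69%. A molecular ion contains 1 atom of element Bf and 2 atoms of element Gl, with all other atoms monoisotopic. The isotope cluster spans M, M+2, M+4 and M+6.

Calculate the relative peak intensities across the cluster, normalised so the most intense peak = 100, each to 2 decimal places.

34.44 : 100.00 : 80.64 : 11.33

Element Bf pattern (n=1): 0.84967 : 0.15033
Element Gl pattern (n=2): 0.17901361 : 0.48817278 : 0.33281361
Convolve the two distributions (both contribute in 2-u steps):
  M: 0.84967×0.17901361 = 0.152102
  M+2: 0.84967×0.48817278 + 0.15033×0.17901361 = 0.441697
  M+4: 0.84967×0.33281361 + 0.15033×0.48817278 = 0.356169
  M+6: 0.15033×0.33281361 = 0.050032
Scale to base peak (0.441697) = 100: 34.44 : 100.00 : 80.64 : 11.33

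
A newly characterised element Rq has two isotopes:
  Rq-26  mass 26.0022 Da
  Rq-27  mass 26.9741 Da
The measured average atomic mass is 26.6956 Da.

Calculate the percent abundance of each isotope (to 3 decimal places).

Rq-26: 28.655%, Rq-27: 71.345%

With x = fraction of Rq-26 (so Rq-27 is 1 − x):
26.0022·x + 26.9741·(1 − x) = 26.6956
(26.0022 − 26.9741)·x = 26.6956 − 26.9741
x = -0.2785 / -0.9719 = 0.28655 → 28.655% Rq-26, 71.345% Rq-27.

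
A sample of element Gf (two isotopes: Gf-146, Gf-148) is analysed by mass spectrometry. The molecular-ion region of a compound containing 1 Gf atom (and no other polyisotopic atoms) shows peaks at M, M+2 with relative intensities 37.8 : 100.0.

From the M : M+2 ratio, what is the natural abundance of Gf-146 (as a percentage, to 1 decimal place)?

Let p = fractional abundance of Gf-146. I(M+2)/I(M) = [C(1,1)·p^0·(1−p)] / p^1 = 1·(1−p)/p = 100.0/37.8 = 2.6455
(1−p)/p = 2.6455/1 = 2.6455  ⇒  p = 1/(1 + 2.6455) = 0.2743
Gf-146: 27.4%, Gf-148: 72.6%.

27.4%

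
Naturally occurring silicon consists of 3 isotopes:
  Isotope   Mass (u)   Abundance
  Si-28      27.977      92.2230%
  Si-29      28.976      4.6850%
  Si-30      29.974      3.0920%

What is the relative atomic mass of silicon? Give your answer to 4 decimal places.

Ar = Σ fᵢ·mᵢ = 0.922230 × 27.977 + 0.046850 × 28.976 + 0.030920 × 29.974
= 25.80123 + 1.35753 + 0.92680 = 28.08556 u

28.0856 u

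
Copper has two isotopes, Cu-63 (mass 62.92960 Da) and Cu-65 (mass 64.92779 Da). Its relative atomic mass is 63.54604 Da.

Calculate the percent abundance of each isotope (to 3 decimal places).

With x = fraction of Cu-63 (so Cu-65 is 1 − x):
62.92960·x + 64.92779·(1 − x) = 63.54604
(62.92960 − 64.92779)·x = 63.54604 − 64.92779
x = -1.38175 / -1.99819 = 0.69150 → 69.150% Cu-63, 30.850% Cu-65.

Cu-63: 69.150%, Cu-65: 30.850%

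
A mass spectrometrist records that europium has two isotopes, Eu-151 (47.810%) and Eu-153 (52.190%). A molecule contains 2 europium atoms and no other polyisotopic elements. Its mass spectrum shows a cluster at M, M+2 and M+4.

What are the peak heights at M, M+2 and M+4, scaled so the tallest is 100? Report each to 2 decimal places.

45.80 : 100.00 : 54.58

Expanding (0.47810 + 0.52190)^2:
P(M) = 0.47810^2 = 0.228580
P(M+2) = 2 × 0.47810^1 × 0.52190^1 = 0.499041
P(M+4) = 0.52190^2 = 0.272380
The M+2 peak is largest (0.499041); scaling to 100 gives 45.80 : 100.00 : 54.58.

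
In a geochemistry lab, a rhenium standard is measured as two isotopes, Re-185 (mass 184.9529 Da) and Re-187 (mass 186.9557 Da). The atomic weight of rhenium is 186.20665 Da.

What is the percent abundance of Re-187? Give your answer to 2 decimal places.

62.60%

With x = fraction of Re-185 (so Re-187 is 1 − x):
184.9529·x + 186.9557·(1 − x) = 186.20665
(184.9529 − 186.9557)·x = 186.20665 − 186.9557
x = -0.74905 / -2.0028 = 0.37400 → 37.40% Re-185, 62.60% Re-187.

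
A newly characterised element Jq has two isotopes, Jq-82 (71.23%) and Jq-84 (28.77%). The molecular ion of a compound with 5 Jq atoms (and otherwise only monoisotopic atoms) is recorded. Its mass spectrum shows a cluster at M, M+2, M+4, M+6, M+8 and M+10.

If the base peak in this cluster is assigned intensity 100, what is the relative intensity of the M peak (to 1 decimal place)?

49.5

Term probabilities: M 0.1834, M+2 0.3703, M+4 0.2991, M+6 0.1208, M+8 0.0244, M+10 0.0020. Base peak = M+2.
P(M+2) = C(5,1) × 0.7123^4 × 0.2877^1 = 5 × 0.25742563 × 0.2877 = 0.370307 (base)
P(M) = C(5,0) × 0.7123^5 × 0.2877^0 = 1 × 0.18336427 × 1.0000 = 0.183364
Relative intensity = 0.183364 / 0.370307 × 100 = 49.5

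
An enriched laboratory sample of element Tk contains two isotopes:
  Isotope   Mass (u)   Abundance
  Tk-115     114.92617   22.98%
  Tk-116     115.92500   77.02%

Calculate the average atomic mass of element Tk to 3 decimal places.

115.695 u

The abundance-weighted mean is 0.2298 × 114.92617 + 0.7702 × 115.92500
= 26.410034 + 89.285435 = 115.695469 u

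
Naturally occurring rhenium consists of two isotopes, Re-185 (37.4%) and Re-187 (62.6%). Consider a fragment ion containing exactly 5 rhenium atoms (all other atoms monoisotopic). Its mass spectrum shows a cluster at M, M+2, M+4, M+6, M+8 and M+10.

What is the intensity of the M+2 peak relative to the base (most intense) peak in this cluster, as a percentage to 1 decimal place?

17.8%

Binomial terms of (0.374 + 0.626)^5: M 0.0073, M+2 0.0612, M+4 0.2050, M+6 0.3431, M+8 0.2872, M+10 0.0961 → M+6 is the base peak.
P(M+6) = C(5,3) × 0.374^2 × 0.626^3 = 10 × 0.139876 × 0.24531438 = 0.343136 (base)
P(M+2) = C(5,1) × 0.374^4 × 0.626^1 = 5 × 0.0195653 × 0.6260 = 0.061239
Relative intensity = 0.061239 / 0.343136 × 100 = 17.8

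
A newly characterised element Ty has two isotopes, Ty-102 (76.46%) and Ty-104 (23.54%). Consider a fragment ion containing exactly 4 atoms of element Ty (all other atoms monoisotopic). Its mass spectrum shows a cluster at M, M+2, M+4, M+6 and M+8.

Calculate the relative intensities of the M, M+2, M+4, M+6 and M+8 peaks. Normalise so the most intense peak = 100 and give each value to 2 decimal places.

81.20 : 100.00 : 46.18 : 9.48 : 0.73

Expanding (0.7646 + 0.2354)^4:
P(M) = 0.7646^4 = 0.341773
P(M+2) = 4 × 0.7646^3 × 0.2354^1 = 0.420891
P(M+4) = 6 × 0.7646^2 × 0.2354^2 = 0.194372
P(M+6) = 4 × 0.7646^1 × 0.2354^3 = 0.039895
P(M+8) = 0.2354^4 = 0.003071
The M+2 peak is largest (0.420891); scaling to 100 gives 81.20 : 100.00 : 46.18 : 9.48 : 0.73.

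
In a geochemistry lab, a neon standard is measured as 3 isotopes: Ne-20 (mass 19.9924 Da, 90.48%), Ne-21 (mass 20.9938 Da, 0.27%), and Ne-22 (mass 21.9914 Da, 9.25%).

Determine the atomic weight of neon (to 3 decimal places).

Ar = Σ fᵢ·mᵢ = 0.9048 × 19.9924 + 0.0027 × 20.9938 + 0.0925 × 21.9914
= 18.08912 + 0.05668 + 2.03420 = 20.18000 Da

20.180 Da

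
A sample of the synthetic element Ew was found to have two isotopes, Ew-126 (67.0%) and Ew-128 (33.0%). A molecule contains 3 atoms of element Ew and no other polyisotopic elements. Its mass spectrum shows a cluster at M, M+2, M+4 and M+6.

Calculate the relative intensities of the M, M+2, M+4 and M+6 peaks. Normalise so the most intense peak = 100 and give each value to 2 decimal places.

67.68 : 100.00 : 49.25 : 8.09

Expanding (0.670 + 0.330)^3:
P(M) = 0.670^3 = 0.300763
P(M+2) = 3 × 0.670^2 × 0.330^1 = 0.444411
P(M+4) = 3 × 0.670^1 × 0.330^2 = 0.218889
P(M+6) = 0.330^3 = 0.035937
The M+2 peak is largest (0.444411); scaling to 100 gives 67.68 : 100.00 : 49.25 : 8.09.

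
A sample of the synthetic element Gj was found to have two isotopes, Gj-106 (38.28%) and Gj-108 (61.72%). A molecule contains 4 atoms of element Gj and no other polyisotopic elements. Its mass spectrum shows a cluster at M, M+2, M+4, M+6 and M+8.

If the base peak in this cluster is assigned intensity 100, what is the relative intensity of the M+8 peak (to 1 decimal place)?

Binomial terms of (0.3828 + 0.6172)^4: M 0.0215, M+2 0.1385, M+4 0.3349, M+6 0.3600, M+8 0.1451 → M+6 is the base peak.
P(M+6) = C(4,3) × 0.3828^1 × 0.6172^3 = 4 × 0.3828 × 0.2351136 = 0.360006 (base)
P(M+8) = C(4,4) × 0.3828^0 × 0.6172^4 = 1 × 1.0000 × 0.14511211 = 0.145112
Relative intensity = 0.145112 / 0.360006 × 100 = 40.3

40.3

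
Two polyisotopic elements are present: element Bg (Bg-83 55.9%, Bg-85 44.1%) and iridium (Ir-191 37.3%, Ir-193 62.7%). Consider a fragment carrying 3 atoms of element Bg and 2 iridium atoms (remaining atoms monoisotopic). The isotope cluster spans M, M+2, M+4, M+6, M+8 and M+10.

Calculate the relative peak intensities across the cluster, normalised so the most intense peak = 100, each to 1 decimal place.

7.4 : 42.6 : 94.0 : 100.0 : 51.5 : 10.3

Element Bg pattern (n=3): 0.17467688 : 0.41341236 : 0.32614464 : 0.08576612
Iridium pattern (n=2): 0.139129 : 0.467742 : 0.393129
Convolve the two distributions (both contribute in 2-u steps):
  M: 0.17467688×0.139129 = 0.024303
  M+2: 0.17467688×0.467742 + 0.41341236×0.139129 = 0.139221
  M+4: 0.17467688×0.393129 + 0.41341236×0.467742 + 0.32614464×0.139129 = 0.307417
  M+6: 0.41341236×0.393129 + 0.32614464×0.467742 + 0.08576612×0.139129 = 0.327008
  M+8: 0.32614464×0.393129 + 0.08576612×0.467742 = 0.168333
  M+10: 0.08576612×0.393129 = 0.033717
Scale to base peak (0.327008) = 100: 7.4 : 42.6 : 94.0 : 100.0 : 51.5 : 10.3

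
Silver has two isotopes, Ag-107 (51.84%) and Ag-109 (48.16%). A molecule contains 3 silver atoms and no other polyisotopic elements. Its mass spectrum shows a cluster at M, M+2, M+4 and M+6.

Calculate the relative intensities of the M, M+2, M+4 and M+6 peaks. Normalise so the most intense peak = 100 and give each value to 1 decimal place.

35.9 : 100.0 : 92.9 : 28.8

Expanding (0.5184 + 0.4816)^3:
P(M) = 0.5184^3 = 0.139314
P(M+2) = 3 × 0.5184^2 × 0.4816^1 = 0.388273
P(M+4) = 3 × 0.5184^1 × 0.4816^2 = 0.360711
P(M+6) = 0.4816^3 = 0.111702
The M+2 peak is largest (0.388273); scaling to 100 gives 35.9 : 100.0 : 92.9 : 28.8.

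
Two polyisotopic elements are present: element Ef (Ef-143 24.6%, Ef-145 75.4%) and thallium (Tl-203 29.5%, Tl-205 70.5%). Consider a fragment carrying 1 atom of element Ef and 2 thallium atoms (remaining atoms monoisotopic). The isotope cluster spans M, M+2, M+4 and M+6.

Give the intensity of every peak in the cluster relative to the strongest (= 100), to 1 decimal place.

Element Ef pattern (n=1): 0.2460 : 0.7540
Thallium pattern (n=2): 0.087025 : 0.41595 : 0.497025
Convolve the two distributions (both contribute in 2-u steps):
  M: 0.2460×0.087025 = 0.021408
  M+2: 0.2460×0.41595 + 0.7540×0.087025 = 0.167941
  M+4: 0.2460×0.497025 + 0.7540×0.41595 = 0.435894
  M+6: 0.7540×0.497025 = 0.374757
Scale to base peak (0.435894) = 100: 4.9 : 38.5 : 100.0 : 86.0

4.9 : 38.5 : 100.0 : 86.0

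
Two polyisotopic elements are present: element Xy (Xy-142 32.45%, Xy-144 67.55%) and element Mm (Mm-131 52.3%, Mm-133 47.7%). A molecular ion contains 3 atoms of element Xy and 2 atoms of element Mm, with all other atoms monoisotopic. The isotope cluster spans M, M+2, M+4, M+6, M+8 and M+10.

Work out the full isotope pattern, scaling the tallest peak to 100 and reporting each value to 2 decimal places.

2.64 : 21.27 : 66.50 : 100.00 : 71.89 : 19.78

Element Xy pattern (n=3): 0.03416993 : 0.21339096 : 0.44420829 : 0.30823082
Element Mm pattern (n=2): 0.273529 : 0.498942 : 0.227529
Convolve the two distributions (both contribute in 2-u steps):
  M: 0.03416993×0.273529 = 0.009346
  M+2: 0.03416993×0.498942 + 0.21339096×0.273529 = 0.075417
  M+4: 0.03416993×0.227529 + 0.21339096×0.498942 + 0.44420829×0.273529 = 0.235748
  M+6: 0.21339096×0.227529 + 0.44420829×0.498942 + 0.30823082×0.273529 = 0.354497
  M+8: 0.44420829×0.227529 + 0.30823082×0.498942 = 0.254860
  M+10: 0.30823082×0.227529 = 0.070131
Scale to base peak (0.354497) = 100: 2.64 : 21.27 : 66.50 : 100.00 : 71.89 : 19.78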